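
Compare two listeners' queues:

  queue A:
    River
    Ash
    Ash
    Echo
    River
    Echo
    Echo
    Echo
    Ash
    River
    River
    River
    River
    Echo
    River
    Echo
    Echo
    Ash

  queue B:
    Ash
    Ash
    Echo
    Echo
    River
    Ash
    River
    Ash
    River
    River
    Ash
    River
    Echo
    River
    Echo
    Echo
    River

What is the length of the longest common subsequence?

Match Ash [2,1], then Ash [3,2], then Echo [4,4], then River [5,5], then Ash [9,6], then River [10,7], then River [11,9], then River [12,10], then River [13,12], then Echo [14,13], then River [15,14], then Echo [16,15], then Echo [17,16] — 13 songs in the same relative order in both. Since dp[18][17] = 13, nothing longer is possible.

13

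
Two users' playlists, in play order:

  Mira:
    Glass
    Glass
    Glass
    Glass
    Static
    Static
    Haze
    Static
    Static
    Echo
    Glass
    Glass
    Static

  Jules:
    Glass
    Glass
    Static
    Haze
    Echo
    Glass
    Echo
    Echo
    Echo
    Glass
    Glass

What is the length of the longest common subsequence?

7

Pick Glass (Mira #3, Jules #1) → Glass (Mira #4, Jules #2) → Static (Mira #6, Jules #3) → Haze (Mira #7, Jules #4) → Echo (Mira #10, Jules #9) → Glass (Mira #11, Jules #10) → Glass (Mira #12, Jules #11); all 7 songs appear in both, in order. The LCS DP gives dp[13][11] = 7, so this is optimal.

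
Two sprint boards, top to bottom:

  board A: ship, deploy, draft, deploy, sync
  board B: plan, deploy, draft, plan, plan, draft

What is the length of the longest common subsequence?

2

Match deploy (board A #2, board B #2); then draft (board A #3, board B #6) — 2 tasks in the same relative order in both, and the DP table's final entry dp[5][6] is also 2, so no common subsequence is longer.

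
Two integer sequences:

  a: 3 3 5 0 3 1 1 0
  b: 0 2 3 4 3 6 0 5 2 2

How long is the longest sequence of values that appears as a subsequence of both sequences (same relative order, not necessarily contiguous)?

Pick 3 (a #1, b #3) → 3 (a #2, b #5) → 5 (a #3, b #8); all 3 values appear in both, in order. dp[8][10] = 3 confirms this is the maximum.

3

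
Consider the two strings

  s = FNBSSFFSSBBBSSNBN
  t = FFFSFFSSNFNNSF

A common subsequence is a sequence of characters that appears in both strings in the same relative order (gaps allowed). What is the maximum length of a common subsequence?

8

One common subsequence of length 8: F at s[1]=t[3], then S at s[5]=t[4], then F at s[6]=t[5], then F at s[7]=t[6], then S at s[8]=t[7], then S at s[9]=t[8], then N at s[15]=t[11], then N at s[17]=t[12]. The LCS DP gives dp[17][14] = 8, so this is optimal.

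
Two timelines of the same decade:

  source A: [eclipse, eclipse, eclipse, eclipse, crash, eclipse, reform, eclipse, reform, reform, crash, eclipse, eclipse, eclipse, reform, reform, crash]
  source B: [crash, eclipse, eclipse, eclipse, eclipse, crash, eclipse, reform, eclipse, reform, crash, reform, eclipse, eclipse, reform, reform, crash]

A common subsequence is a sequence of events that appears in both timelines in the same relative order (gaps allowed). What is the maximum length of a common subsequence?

15

One common subsequence of length 15: eclipse at source A[1]=source B[2] → eclipse at source A[2]=source B[3] → eclipse at source A[3]=source B[4] → eclipse at source A[4]=source B[5] → crash at source A[5]=source B[6] → eclipse at source A[6]=source B[7] → reform at source A[7]=source B[8] → eclipse at source A[8]=source B[9] → reform at source A[9]=source B[10] → reform at source A[10]=source B[12] → eclipse at source A[13]=source B[13] → eclipse at source A[14]=source B[14] → reform at source A[15]=source B[15] → reform at source A[16]=source B[16] → crash at source A[17]=source B[17]. Since dp[17][17] = 15, nothing longer is possible.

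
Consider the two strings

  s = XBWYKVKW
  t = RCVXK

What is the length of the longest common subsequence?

2

Match X at s[1]=t[4], then K at s[7]=t[5] — 2 characters in the same relative order in both. Since dp[8][5] = 2, nothing longer is possible.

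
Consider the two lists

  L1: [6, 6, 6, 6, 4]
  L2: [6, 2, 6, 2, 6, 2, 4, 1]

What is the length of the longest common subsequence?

4

Taking 6 at L1[1]=L2[1]; then 6 at L1[2]=L2[3]; then 6 at L1[3]=L2[5]; then 4 at L1[5]=L2[7] gives a common subsequence of length 4, and the DP table's final entry dp[5][8] is also 4, so no common subsequence is longer.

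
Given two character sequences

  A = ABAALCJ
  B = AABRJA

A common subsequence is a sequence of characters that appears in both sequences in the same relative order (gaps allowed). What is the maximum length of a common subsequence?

3

One common subsequence of length 3: A at A[1]=B[2] → B at A[2]=B[3] → A at A[4]=B[6]. The LCS DP gives dp[7][6] = 3, so this is optimal.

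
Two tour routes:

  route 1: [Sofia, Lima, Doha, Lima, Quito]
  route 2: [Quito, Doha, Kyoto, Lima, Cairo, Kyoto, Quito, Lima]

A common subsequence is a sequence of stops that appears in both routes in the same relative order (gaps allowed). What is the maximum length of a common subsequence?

3

Match Doha at route 1[3]=route 2[2] → Lima at route 1[4]=route 2[4] → Quito at route 1[5]=route 2[7] — 3 stops in the same relative order in both. Since dp[5][8] = 3, nothing longer is possible.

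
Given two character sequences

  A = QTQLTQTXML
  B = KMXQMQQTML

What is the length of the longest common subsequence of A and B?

One common subsequence of length 6: Q at A[1]=B[4] → Q at A[3]=B[6] → Q at A[6]=B[7] → T at A[7]=B[8] → M at A[9]=B[9] → L at A[10]=B[10], and the DP table's final entry dp[10][10] is also 6, so no common subsequence is longer.

6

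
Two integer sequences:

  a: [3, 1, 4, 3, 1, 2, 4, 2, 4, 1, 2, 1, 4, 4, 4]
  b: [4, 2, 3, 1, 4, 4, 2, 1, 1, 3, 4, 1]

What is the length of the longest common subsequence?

One common subsequence of length 8: 3 at a[1]=b[3] → 1 at a[2]=b[4] → 4 at a[3]=b[5] → 4 at a[7]=b[6] → 2 at a[8]=b[7] → 1 at a[10]=b[8] → 1 at a[12]=b[9] → 4 at a[13]=b[11]. dp[15][12] = 8 confirms this is the maximum.

8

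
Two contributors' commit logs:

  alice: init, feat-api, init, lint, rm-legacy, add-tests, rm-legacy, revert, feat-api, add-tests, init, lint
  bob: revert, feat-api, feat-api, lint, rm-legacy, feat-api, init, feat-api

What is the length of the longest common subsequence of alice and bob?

5

Taking feat-api [2,3]; then lint [4,4]; then rm-legacy [7,5]; then feat-api [9,6]; then init [11,7] gives a common subsequence of length 5. dp[12][8] = 5 confirms this is the maximum.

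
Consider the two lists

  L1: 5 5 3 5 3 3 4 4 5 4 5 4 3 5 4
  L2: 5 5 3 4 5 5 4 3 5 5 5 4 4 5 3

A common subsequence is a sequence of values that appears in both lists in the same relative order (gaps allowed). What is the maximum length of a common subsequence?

Taking 5 [2,1] → 5 [4,2] → 3 [6,3] → 4 [8,4] → 5 [9,5] → 5 [11,6] → 4 [12,7] → 3 [13,8] → 5 [14,11] → 4 [15,13] gives a common subsequence of length 10, and the DP table's final entry dp[15][15] is also 10, so no common subsequence is longer.

10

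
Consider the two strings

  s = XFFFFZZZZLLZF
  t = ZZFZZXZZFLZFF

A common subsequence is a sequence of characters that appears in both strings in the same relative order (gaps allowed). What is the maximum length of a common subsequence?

One common subsequence of length 8: F [5,3]; then Z [6,4]; then Z [7,5]; then Z [8,7]; then Z [9,8]; then L [11,10]; then Z [12,11]; then F [13,13], and the DP table's final entry dp[13][13] is also 8, so no common subsequence is longer.

8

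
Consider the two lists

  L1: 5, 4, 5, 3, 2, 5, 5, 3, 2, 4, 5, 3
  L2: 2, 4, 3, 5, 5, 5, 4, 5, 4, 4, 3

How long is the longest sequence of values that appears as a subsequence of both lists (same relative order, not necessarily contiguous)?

Let dp[i][j] be the LCS length of the first i values of L1 and the first j values of L2. dp[i][j] = dp[i-1][j-1]+1 when the i-th and j-th values match, else max(dp[i-1][j], dp[i][j-1]).
    ·  2  4  3  5  5  5  4  5  4  4  3
 ·  0  0  0  0  0  0  0  0  0  0  0  0
 5  0  0  0  0  1  1  1  1  1  1  1  1
 4  0  0  1  1  1  1  1  2  2  2  2  2
 5  0  0  1  1  2  2  2  2  3  3  3  3
 3  0  0  1  2  2  2  2  2  3  3  3  4
 2  0  1  1  2  2  2  2  2  3  3  3  4
 5  0  1  1  2  3  3  3  3  3  3  3  4
 5  0  1  1  2  3  4  4  4  4  4  4  4
 3  0  1  1  2  3  4  4  4  4  4  4  5
 2  0  1  1  2  3  4  4  4  4  4  4  5
 4  0  1  2  2  3  4  4  5  5  5  5  5
 5  0  1  2  2  3  4  5  5  6  6  6  6
 3  0  1  2  3  3  4  5  5  6  6  6  7
dp[12][11] = 7. One LCS (by backtracking along matches): 4, 5, 5, 5, 4, 5, 3.

7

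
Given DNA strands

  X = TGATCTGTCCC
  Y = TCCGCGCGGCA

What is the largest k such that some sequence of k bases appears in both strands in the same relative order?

Taking T at X[1]=Y[1], then G at X[2]=Y[4], then C at X[5]=Y[5], then G at X[7]=Y[6], then C at X[9]=Y[7], then C at X[10]=Y[10] gives a common subsequence of length 6. dp[11][11] = 6 confirms this is the maximum.

6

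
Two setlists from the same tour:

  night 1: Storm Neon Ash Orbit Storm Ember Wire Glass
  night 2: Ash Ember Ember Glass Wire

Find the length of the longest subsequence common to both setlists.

One common subsequence of length 3: Ash at night 1[3]=night 2[1], Ember at night 1[6]=night 2[3], Wire at night 1[7]=night 2[5]. dp[8][5] = 3 confirms this is the maximum.

3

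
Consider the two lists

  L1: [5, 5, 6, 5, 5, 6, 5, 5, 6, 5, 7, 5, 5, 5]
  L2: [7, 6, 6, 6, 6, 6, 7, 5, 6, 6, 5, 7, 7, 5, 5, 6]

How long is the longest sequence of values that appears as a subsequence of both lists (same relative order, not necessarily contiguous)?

8

Pick 6 [3,6], then 5 [5,8], then 6 [6,9], then 6 [9,10], then 5 [10,11], then 7 [11,13], then 5 [12,14], then 5 [13,15]; all 8 values appear in both, in order. dp[14][16] = 8 confirms this is the maximum.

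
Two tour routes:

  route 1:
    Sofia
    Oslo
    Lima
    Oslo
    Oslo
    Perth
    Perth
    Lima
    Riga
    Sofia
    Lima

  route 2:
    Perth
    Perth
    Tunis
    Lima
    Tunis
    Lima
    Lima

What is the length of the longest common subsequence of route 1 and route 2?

4

Match Perth (route 1 #6, route 2 #1), Perth (route 1 #7, route 2 #2), Lima (route 1 #8, route 2 #6), Lima (route 1 #11, route 2 #7) — 4 stops in the same relative order in both, and the DP table's final entry dp[11][7] is also 4, so no common subsequence is longer.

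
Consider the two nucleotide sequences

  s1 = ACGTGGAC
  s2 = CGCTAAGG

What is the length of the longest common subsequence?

5

Match C (s1 #2, s2 #1), G (s1 #3, s2 #2), T (s1 #4, s2 #4), G (s1 #5, s2 #7), G (s1 #6, s2 #8) — 5 bases in the same relative order in both. Since dp[8][8] = 5, nothing longer is possible.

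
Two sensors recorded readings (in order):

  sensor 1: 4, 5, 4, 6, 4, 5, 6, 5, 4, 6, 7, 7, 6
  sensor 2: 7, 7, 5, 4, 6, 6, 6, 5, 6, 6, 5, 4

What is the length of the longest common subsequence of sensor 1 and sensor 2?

Pick 5 (sensor 1 #2, sensor 2 #3) → 4 (sensor 1 #3, sensor 2 #4) → 6 (sensor 1 #4, sensor 2 #7) → 5 (sensor 1 #6, sensor 2 #8) → 6 (sensor 1 #7, sensor 2 #10) → 5 (sensor 1 #8, sensor 2 #11) → 4 (sensor 1 #9, sensor 2 #12); all 7 values appear in both, in order. Since dp[13][12] = 7, nothing longer is possible.

7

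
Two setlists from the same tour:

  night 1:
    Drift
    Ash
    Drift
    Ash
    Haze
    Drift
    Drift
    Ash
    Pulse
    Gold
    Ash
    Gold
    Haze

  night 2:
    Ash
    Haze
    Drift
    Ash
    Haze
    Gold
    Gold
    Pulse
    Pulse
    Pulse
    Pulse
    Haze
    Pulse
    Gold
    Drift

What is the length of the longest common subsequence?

7

One common subsequence of length 7: Ash at night 1[2]=night 2[1], Drift at night 1[3]=night 2[3], Ash at night 1[4]=night 2[4], Haze at night 1[5]=night 2[5], Gold at night 1[10]=night 2[6], Gold at night 1[12]=night 2[7], Haze at night 1[13]=night 2[12]. The LCS DP gives dp[13][15] = 7, so this is optimal.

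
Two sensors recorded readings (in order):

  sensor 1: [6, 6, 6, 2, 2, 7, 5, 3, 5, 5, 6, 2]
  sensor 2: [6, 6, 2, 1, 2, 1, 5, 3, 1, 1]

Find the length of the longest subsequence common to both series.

Let dp[i][j] be the LCS length of the first i values of sensor 1 and the first j values of sensor 2. dp[i][j] = dp[i-1][j-1]+1 when the i-th and j-th values match, else max(dp[i-1][j], dp[i][j-1]).
    ·  6  6  2  1  2  1  5  3  1  1
 ·  0  0  0  0  0  0  0  0  0  0  0
 6  0  1  1  1  1  1  1  1  1  1  1
 6  0  1  2  2  2  2  2  2  2  2  2
 6  0  1  2  2  2  2  2  2  2  2  2
 2  0  1  2  3  3  3  3  3  3  3  3
 2  0  1  2  3  3  4  4  4  4  4  4
 7  0  1  2  3  3  4  4  4  4  4  4
 5  0  1  2  3  3  4  4  5  5  5  5
 3  0  1  2  3  3  4  4  5  6  6  6
 5  0  1  2  3  3  4  4  5  6  6  6
 5  0  1  2  3  3  4  4  5  6  6  6
 6  0  1  2  3  3  4  4  5  6  6  6
 2  0  1  2  3  3  4  4  5  6  6  6
dp[12][10] = 6. One LCS (by backtracking along matches): 6, 6, 2, 2, 5, 3.

6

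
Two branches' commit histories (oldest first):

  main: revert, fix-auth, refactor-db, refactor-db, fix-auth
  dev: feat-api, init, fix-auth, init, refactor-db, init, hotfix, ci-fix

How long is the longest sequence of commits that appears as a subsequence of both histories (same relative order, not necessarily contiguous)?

Taking fix-auth (main #2, dev #3), then refactor-db (main #3, dev #5) gives a common subsequence of length 2. dp[5][8] = 2 confirms this is the maximum.

2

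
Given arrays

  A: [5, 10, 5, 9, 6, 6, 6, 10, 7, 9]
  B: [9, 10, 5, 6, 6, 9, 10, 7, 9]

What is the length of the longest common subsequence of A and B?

Let dp[i][j] be the LCS length of the first i values of A and the first j values of B. dp[i][j] = dp[i-1][j-1]+1 when the i-th and j-th values match, else max(dp[i-1][j], dp[i][j-1]).
    ·  9 10  5  6  6  9 10  7  9
 ·  0  0  0  0  0  0  0  0  0  0
 5  0  0  0  1  1  1  1  1  1  1
10  0  0  1  1  1  1  1  2  2  2
 5  0  0  1  2  2  2  2  2  2  2
 9  0  1  1  2  2  2  3  3  3  3
 6  0  1  1  2  3  3  3  3  3  3
 6  0  1  1  2  3  4  4  4  4  4
 6  0  1  1  2  3  4  4  4  4  4
10  0  1  2  2  3  4  4  5  5  5
 7  0  1  2  2  3  4  4  5  6  6
 9  0  1  2  2  3  4  5  5  6  7
dp[10][9] = 7. One LCS (by backtracking along matches): 10, 5, 6, 6, 10, 7, 9.

7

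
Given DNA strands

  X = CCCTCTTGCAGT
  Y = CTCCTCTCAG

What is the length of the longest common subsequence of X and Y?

Let dp[i][j] be the LCS length of the first i bases of X and the first j bases of Y. dp[i][j] = dp[i-1][j-1]+1 when the i-th and j-th bases match, else max(dp[i-1][j], dp[i][j-1]).
    ·  C  T  C  C  T  C  T  C  A  G
 ·  0  0  0  0  0  0  0  0  0  0  0
 C  0  1  1  1  1  1  1  1  1  1  1
 C  0  1  1  2  2  2  2  2  2  2  2
 C  0  1  1  2  3  3  3  3  3  3  3
 T  0  1  2  2  3  4  4  4  4  4  4
 C  0  1  2  3  3  4  5  5  5  5  5
 T  0  1  2  3  3  4  5  6  6  6  6
 T  0  1  2  3  3  4  5  6  6  6  6
 G  0  1  2  3  3  4  5  6  6  6  7
 C  0  1  2  3  4  4  5  6  7  7  7
 A  0  1  2  3  4  4  5  6  7  8  8
 G  0  1  2  3  4  4  5  6  7  8  9
 T  0  1  2  3  4  5  5  6  7  8  9
dp[12][10] = 9. One LCS (by backtracking along matches): CCCTCTCAG.

9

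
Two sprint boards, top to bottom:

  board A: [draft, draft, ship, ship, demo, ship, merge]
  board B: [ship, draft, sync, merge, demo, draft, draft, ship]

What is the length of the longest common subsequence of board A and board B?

3

Taking draft (board A #1, board B #6), draft (board A #2, board B #7), ship (board A #6, board B #8) gives a common subsequence of length 3. dp[7][8] = 3 confirms this is the maximum.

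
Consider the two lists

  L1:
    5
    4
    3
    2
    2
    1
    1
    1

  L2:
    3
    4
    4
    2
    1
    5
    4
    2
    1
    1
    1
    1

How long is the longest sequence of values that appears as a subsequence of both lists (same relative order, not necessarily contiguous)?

6

Pick 5 (L1 #1, L2 #6); then 4 (L1 #2, L2 #7); then 2 (L1 #4, L2 #8); then 1 (L1 #6, L2 #10); then 1 (L1 #7, L2 #11); then 1 (L1 #8, L2 #12); all 6 values appear in both, in order. The LCS DP gives dp[8][12] = 6, so this is optimal.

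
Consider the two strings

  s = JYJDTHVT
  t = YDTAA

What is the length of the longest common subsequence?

3

One common subsequence of length 3: Y [2,1], then D [4,2], then T [5,3]. The LCS DP gives dp[8][5] = 3, so this is optimal.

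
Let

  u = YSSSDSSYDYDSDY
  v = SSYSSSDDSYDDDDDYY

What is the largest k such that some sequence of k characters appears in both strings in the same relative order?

11

Match Y [1,3]; then S [2,4]; then S [3,5]; then S [4,6]; then D [5,8]; then S [7,9]; then Y [8,10]; then D [9,13]; then D [11,14]; then D [13,15]; then Y [14,17] — 11 characters in the same relative order in both. dp[14][17] = 11 confirms this is the maximum.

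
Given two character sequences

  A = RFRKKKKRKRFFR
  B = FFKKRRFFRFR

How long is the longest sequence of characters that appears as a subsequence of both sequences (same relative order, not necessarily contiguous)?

One common subsequence of length 8: F at A[2]=B[2], K at A[6]=B[3], K at A[7]=B[4], R at A[8]=B[5], R at A[10]=B[6], F at A[11]=B[8], F at A[12]=B[10], R at A[13]=B[11]. dp[13][11] = 8 confirms this is the maximum.

8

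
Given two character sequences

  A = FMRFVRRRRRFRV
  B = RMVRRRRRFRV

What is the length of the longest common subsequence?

10

One common subsequence of length 10: M [2,2], then V [5,3], then R [6,4], then R [7,5], then R [8,6], then R [9,7], then R [10,8], then F [11,9], then R [12,10], then V [13,11]. The LCS DP gives dp[13][11] = 10, so this is optimal.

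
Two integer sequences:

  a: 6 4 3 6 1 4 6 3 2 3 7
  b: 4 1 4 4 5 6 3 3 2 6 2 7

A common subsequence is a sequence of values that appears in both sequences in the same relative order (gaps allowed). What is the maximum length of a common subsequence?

7

Taking 4 (a #2, b #1), 1 (a #5, b #2), 4 (a #6, b #4), 6 (a #7, b #6), 3 (a #8, b #8), 2 (a #9, b #11), 7 (a #11, b #12) gives a common subsequence of length 7, and the DP table's final entry dp[11][12] is also 7, so no common subsequence is longer.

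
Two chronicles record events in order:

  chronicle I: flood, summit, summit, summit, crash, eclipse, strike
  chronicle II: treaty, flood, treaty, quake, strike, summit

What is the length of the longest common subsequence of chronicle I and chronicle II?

2

One common subsequence of length 2: flood (chronicle I #1, chronicle II #2); then summit (chronicle I #4, chronicle II #6). Since dp[7][6] = 2, nothing longer is possible.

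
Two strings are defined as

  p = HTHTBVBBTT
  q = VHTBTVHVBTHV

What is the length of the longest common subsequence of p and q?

6

One common subsequence of length 6: H [1,2], then T [2,5], then H [3,7], then V [6,8], then B [8,9], then T [9,10]. Since dp[10][12] = 6, nothing longer is possible.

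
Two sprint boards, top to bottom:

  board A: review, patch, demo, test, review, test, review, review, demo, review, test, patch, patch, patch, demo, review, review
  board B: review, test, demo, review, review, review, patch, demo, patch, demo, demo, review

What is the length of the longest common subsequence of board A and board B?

Pick review [1,1] → demo [3,3] → review [5,4] → review [7,5] → review [8,6] → demo [9,8] → patch [12,9] → demo [15,11] → review [17,12]; all 9 tasks appear in both, in order. Since dp[17][12] = 9, nothing longer is possible.

9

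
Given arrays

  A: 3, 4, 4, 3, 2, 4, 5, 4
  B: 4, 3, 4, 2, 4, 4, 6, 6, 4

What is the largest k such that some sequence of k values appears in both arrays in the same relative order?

5

Let dp[i][j] be the LCS length of the first i values of A and the first j values of B. dp[i][j] = dp[i-1][j-1]+1 when the i-th and j-th values match, else max(dp[i-1][j], dp[i][j-1]).
    ·  4  3  4  2  4  4  6  6  4
 ·  0  0  0  0  0  0  0  0  0  0
 3  0  0  1  1  1  1  1  1  1  1
 4  0  1  1  2  2  2  2  2  2  2
 4  0  1  1  2  2  3  3  3  3  3
 3  0  1  2  2  2  3  3  3  3  3
 2  0  1  2  2  3  3  3  3  3  3
 4  0  1  2  3  3  4  4  4  4  4
 5  0  1  2  3  3  4  4  4  4  4
 4  0  1  2  3  3  4  5  5  5  5
dp[8][9] = 5. One LCS (by backtracking along matches): 3, 4, 4, 4, 4.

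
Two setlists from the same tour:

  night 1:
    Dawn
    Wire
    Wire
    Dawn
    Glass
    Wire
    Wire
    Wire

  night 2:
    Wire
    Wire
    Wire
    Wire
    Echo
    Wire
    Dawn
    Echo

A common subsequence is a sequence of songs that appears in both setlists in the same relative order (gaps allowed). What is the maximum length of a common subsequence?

5

One common subsequence of length 5: Wire [2,1]; then Wire [3,2]; then Wire [6,3]; then Wire [7,4]; then Wire [8,6]. dp[8][8] = 5 confirms this is the maximum.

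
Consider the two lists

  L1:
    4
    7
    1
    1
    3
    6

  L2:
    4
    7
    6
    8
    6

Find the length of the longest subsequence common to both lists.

3

Pick 4 [1,1], 7 [2,2], 6 [6,5]; all 3 values appear in both, in order. Since dp[6][5] = 3, nothing longer is possible.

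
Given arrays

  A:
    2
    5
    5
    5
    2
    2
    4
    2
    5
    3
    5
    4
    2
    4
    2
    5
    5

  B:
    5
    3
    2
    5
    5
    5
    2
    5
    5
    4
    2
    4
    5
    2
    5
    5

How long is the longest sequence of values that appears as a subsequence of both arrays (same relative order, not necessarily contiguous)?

Taking 2 at A[1]=B[3], then 5 at A[2]=B[4], then 5 at A[3]=B[5], then 5 at A[4]=B[6], then 2 at A[8]=B[7], then 5 at A[9]=B[8], then 5 at A[11]=B[9], then 4 at A[12]=B[10], then 2 at A[13]=B[11], then 4 at A[14]=B[12], then 2 at A[15]=B[14], then 5 at A[16]=B[15], then 5 at A[17]=B[16] gives a common subsequence of length 13. dp[17][16] = 13 confirms this is the maximum.

13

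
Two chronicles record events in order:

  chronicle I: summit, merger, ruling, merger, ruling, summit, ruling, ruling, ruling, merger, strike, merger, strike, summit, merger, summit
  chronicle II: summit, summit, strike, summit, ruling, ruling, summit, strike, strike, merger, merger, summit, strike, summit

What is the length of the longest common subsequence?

One common subsequence of length 8: summit [1,4] → ruling [3,5] → ruling [5,6] → summit [6,7] → merger [10,10] → merger [12,11] → strike [13,13] → summit [16,14]. Since dp[16][14] = 8, nothing longer is possible.

8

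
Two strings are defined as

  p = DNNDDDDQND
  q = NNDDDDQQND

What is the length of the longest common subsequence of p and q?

Let dp[i][j] be the LCS length of the first i characters of p and the first j characters of q. dp[i][j] = dp[i-1][j-1]+1 when the i-th and j-th characters match, else max(dp[i-1][j], dp[i][j-1]).
    ·  N  N  D  D  D  D  Q  Q  N  D
 ·  0  0  0  0  0  0  0  0  0  0  0
 D  0  0  0  1  1  1  1  1  1  1  1
 N  0  1  1  1  1  1  1  1  1  2  2
 N  0  1  2  2  2  2  2  2  2  2  2
 D  0  1  2  3  3  3  3  3  3  3  3
 D  0  1  2  3  4  4  4  4  4  4  4
 D  0  1  2  3  4  5  5  5  5  5  5
 D  0  1  2  3  4  5  6  6  6  6  6
 Q  0  1  2  3  4  5  6  7  7  7  7
 N  0  1  2  3  4  5  6  7  7  8  8
 D  0  1  2  3  4  5  6  7  7  8  9
dp[10][10] = 9. One LCS (by backtracking along matches): NNDDDDQND.

9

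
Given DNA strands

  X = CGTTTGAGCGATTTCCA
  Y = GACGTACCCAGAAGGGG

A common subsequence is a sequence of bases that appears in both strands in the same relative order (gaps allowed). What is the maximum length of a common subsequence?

8

Pick C at X[1]=Y[3]; then G at X[2]=Y[4]; then T at X[5]=Y[5]; then A at X[7]=Y[6]; then C at X[9]=Y[9]; then G at X[10]=Y[11]; then A at X[11]=Y[12]; then A at X[17]=Y[13]; all 8 bases appear in both, in order. dp[17][17] = 8 confirms this is the maximum.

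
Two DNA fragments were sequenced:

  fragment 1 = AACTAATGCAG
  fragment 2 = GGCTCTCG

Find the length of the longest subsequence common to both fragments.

Pick C [3,3]; then T [4,4]; then T [7,6]; then C [9,7]; then G [11,8]; all 5 bases appear in both, in order, and the DP table's final entry dp[11][8] is also 5, so no common subsequence is longer.

5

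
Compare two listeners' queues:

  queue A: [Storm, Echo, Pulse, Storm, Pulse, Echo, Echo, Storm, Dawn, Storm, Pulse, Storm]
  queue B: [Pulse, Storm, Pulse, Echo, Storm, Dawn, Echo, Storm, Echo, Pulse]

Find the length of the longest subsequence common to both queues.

One common subsequence of length 8: Pulse at queue A[3]=queue B[1] → Storm at queue A[4]=queue B[2] → Pulse at queue A[5]=queue B[3] → Echo at queue A[7]=queue B[4] → Storm at queue A[8]=queue B[5] → Dawn at queue A[9]=queue B[6] → Storm at queue A[10]=queue B[8] → Pulse at queue A[11]=queue B[10]. Since dp[12][10] = 8, nothing longer is possible.

8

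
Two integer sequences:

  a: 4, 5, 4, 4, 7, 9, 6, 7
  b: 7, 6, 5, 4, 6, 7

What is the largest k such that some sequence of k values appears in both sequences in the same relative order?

Taking 5 at a[2]=b[3], then 4 at a[4]=b[4], then 6 at a[7]=b[5], then 7 at a[8]=b[6] gives a common subsequence of length 4, and the DP table's final entry dp[8][6] is also 4, so no common subsequence is longer.

4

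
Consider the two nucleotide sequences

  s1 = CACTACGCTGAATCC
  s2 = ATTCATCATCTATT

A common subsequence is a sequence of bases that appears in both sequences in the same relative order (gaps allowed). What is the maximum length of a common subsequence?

Taking C [1,4]; then A [2,5]; then C [3,7]; then T [4,9]; then C [8,10]; then T [9,11]; then A [11,12]; then T [13,14] gives a common subsequence of length 8. dp[15][14] = 8 confirms this is the maximum.

8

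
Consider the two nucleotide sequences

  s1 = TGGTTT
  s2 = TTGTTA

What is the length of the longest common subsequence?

4

One common subsequence of length 4: T [1,2], then G [3,3], then T [4,4], then T [5,5]. The LCS DP gives dp[6][6] = 4, so this is optimal.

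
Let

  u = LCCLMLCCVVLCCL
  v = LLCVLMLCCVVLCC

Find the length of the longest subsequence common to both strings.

One common subsequence of length 12: L at u[1]=v[2], C at u[2]=v[3], L at u[4]=v[5], M at u[5]=v[6], L at u[6]=v[7], C at u[7]=v[8], C at u[8]=v[9], V at u[9]=v[10], V at u[10]=v[11], L at u[11]=v[12], C at u[12]=v[13], C at u[13]=v[14]. The LCS DP gives dp[14][14] = 12, so this is optimal.

12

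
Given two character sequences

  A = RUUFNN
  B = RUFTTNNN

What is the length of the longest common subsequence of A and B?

5

Let dp[i][j] be the LCS length of the first i characters of A and the first j characters of B. dp[i][j] = dp[i-1][j-1]+1 when the i-th and j-th characters match, else max(dp[i-1][j], dp[i][j-1]).
    ·  R  U  F  T  T  N  N  N
 ·  0  0  0  0  0  0  0  0  0
 R  0  1  1  1  1  1  1  1  1
 U  0  1  2  2  2  2  2  2  2
 U  0  1  2  2  2  2  2  2  2
 F  0  1  2  3  3  3  3  3  3
 N  0  1  2  3  3  3  4  4  4
 N  0  1  2  3  3  3  4  5  5
dp[6][8] = 5. One LCS (by backtracking along matches): RUFNN.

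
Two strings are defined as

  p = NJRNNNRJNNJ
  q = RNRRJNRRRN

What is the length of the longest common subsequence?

Pick N (p #1, q #2) → R (p #3, q #3) → R (p #7, q #4) → J (p #8, q #5) → N (p #9, q #6) → N (p #10, q #10); all 6 characters appear in both, in order. Since dp[11][10] = 6, nothing longer is possible.

6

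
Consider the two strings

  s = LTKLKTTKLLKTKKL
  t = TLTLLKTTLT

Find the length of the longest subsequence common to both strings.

Let dp[i][j] be the LCS length of the first i characters of s and the first j characters of t. dp[i][j] = dp[i-1][j-1]+1 when the i-th and j-th characters match, else max(dp[i-1][j], dp[i][j-1]).
    ·  T  L  T  L  L  K  T  T  L  T
 ·  0  0  0  0  0  0  0  0  0  0  0
 L  0  0  1  1  1  1  1  1  1  1  1
 T  0  1  1  2  2  2  2  2  2  2  2
 K  0  1  1  2  2  2  3  3  3  3  3
 L  0  1  2  2  3  3  3  3  3  4  4
 K  0  1  2  2  3  3  4  4  4  4  4
 T  0  1  2  3  3  3  4  5  5  5  5
 T  0  1  2  3  3  3  4  5  6  6  6
 K  0  1  2  3  3  3  4  5  6  6  6
 L  0  1  2  3  4  4  4  5  6  7  7
 L  0  1  2  3  4  5  5  5  6  7  7
 K  0  1  2  3  4  5  6  6  6  7  7
 T  0  1  2  3  4  5  6  7  7  7  8
 K  0  1  2  3  4  5  6  7  7  7  8
 K  0  1  2  3  4  5  6  7  7  7  8
 L  0  1  2  3  4  5  6  7  7  8  8
dp[15][10] = 8. One LCS (by backtracking along matches): LTLKTTLT.

8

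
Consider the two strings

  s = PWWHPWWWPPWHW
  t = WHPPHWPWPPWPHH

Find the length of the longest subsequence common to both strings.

Match W [3,1] → H [4,2] → P [5,4] → W [6,6] → W [8,8] → P [9,9] → P [10,10] → W [11,11] → H [12,14] — 9 characters in the same relative order in both. The LCS DP gives dp[13][14] = 9, so this is optimal.

9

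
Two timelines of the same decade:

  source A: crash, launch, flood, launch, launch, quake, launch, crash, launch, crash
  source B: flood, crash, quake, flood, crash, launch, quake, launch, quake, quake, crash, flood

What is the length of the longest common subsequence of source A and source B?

6

Taking crash (source A #1, source B #2); then flood (source A #3, source B #4); then launch (source A #4, source B #6); then launch (source A #5, source B #8); then quake (source A #6, source B #10); then crash (source A #8, source B #11) gives a common subsequence of length 6, and the DP table's final entry dp[10][12] is also 6, so no common subsequence is longer.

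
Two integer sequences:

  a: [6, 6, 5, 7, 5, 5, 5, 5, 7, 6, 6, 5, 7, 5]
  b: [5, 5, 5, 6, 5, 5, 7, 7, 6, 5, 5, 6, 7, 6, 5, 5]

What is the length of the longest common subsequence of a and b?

Pick 5 at a[3]=b[1], 5 at a[5]=b[2], 5 at a[6]=b[3], 5 at a[7]=b[5], 5 at a[8]=b[6], 7 at a[9]=b[8], 6 at a[10]=b[12], 6 at a[11]=b[14], 5 at a[12]=b[15], 5 at a[14]=b[16]; all 10 values appear in both, in order, and the DP table's final entry dp[14][16] is also 10, so no common subsequence is longer.

10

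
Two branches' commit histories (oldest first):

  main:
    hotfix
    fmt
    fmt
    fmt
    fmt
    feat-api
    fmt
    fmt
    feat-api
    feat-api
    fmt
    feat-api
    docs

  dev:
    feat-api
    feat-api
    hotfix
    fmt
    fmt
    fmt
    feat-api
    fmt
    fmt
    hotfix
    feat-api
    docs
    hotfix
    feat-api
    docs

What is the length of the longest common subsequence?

Taking hotfix at main[1]=dev[3], then fmt at main[3]=dev[4], then fmt at main[4]=dev[5], then fmt at main[5]=dev[6], then feat-api at main[6]=dev[7], then fmt at main[7]=dev[8], then fmt at main[8]=dev[9], then feat-api at main[9]=dev[11], then feat-api at main[12]=dev[14], then docs at main[13]=dev[15] gives a common subsequence of length 10. dp[13][15] = 10 confirms this is the maximum.

10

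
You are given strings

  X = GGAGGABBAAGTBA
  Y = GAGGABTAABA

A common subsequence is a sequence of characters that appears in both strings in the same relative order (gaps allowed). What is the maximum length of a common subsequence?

10

One common subsequence of length 10: G [2,1], then A [3,2], then G [4,3], then G [5,4], then A [6,5], then B [7,6], then A [9,8], then A [10,9], then B [13,10], then A [14,11]. dp[14][11] = 10 confirms this is the maximum.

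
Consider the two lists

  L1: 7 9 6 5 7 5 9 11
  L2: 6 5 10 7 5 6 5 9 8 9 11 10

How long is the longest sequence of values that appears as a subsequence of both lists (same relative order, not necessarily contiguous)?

6

Taking 6 (L1 #3, L2 #1), 5 (L1 #4, L2 #2), 7 (L1 #5, L2 #4), 5 (L1 #6, L2 #7), 9 (L1 #7, L2 #10), 11 (L1 #8, L2 #11) gives a common subsequence of length 6. Since dp[8][12] = 6, nothing longer is possible.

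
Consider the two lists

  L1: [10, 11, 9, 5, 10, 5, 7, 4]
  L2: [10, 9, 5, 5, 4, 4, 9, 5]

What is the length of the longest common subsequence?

5

Let dp[i][j] be the LCS length of the first i values of L1 and the first j values of L2. dp[i][j] = dp[i-1][j-1]+1 when the i-th and j-th values match, else max(dp[i-1][j], dp[i][j-1]).
    · 10  9  5  5  4  4  9  5
 ·  0  0  0  0  0  0  0  0  0
10  0  1  1  1  1  1  1  1  1
11  0  1  1  1  1  1  1  1  1
 9  0  1  2  2  2  2  2  2  2
 5  0  1  2  3  3  3  3  3  3
10  0  1  2  3  3  3  3  3  3
 5  0  1  2  3  4  4  4  4  4
 7  0  1  2  3  4  4  4  4  4
 4  0  1  2  3  4  5  5  5  5
dp[8][8] = 5. One LCS (by backtracking along matches): 10, 9, 5, 5, 4.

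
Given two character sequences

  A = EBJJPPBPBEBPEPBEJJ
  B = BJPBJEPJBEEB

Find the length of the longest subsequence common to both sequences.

9

Taking B (A #2, B #1) → J (A #4, B #2) → P (A #6, B #3) → B (A #7, B #4) → P (A #8, B #7) → B (A #9, B #9) → E (A #10, B #10) → E (A #13, B #11) → B (A #15, B #12) gives a common subsequence of length 9. The LCS DP gives dp[18][12] = 9, so this is optimal.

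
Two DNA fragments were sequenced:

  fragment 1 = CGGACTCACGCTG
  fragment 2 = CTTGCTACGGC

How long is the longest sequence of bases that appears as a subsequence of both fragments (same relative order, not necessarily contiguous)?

8

One common subsequence of length 8: C (fragment 1 #1, fragment 2 #1), then G (fragment 1 #3, fragment 2 #4), then C (fragment 1 #5, fragment 2 #5), then T (fragment 1 #6, fragment 2 #6), then A (fragment 1 #8, fragment 2 #7), then C (fragment 1 #9, fragment 2 #8), then G (fragment 1 #10, fragment 2 #10), then C (fragment 1 #11, fragment 2 #11). The LCS DP gives dp[13][11] = 8, so this is optimal.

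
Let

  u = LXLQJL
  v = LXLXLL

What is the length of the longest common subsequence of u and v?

Match L at u[1]=v[3]; then X at u[2]=v[4]; then L at u[3]=v[5]; then L at u[6]=v[6] — 4 characters in the same relative order in both. dp[6][6] = 4 confirms this is the maximum.

4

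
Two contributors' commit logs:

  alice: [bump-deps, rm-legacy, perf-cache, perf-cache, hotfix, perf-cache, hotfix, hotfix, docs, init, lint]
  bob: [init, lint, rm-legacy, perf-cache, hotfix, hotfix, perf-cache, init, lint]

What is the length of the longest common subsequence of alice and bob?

6

One common subsequence of length 6: rm-legacy at alice[2]=bob[3], perf-cache at alice[3]=bob[4], hotfix at alice[5]=bob[6], perf-cache at alice[6]=bob[7], init at alice[10]=bob[8], lint at alice[11]=bob[9]. The LCS DP gives dp[11][9] = 6, so this is optimal.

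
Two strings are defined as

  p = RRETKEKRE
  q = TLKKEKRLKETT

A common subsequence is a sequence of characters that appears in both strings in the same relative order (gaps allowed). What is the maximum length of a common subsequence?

6

One common subsequence of length 6: T [4,1]; then K [5,4]; then E [6,5]; then K [7,6]; then R [8,7]; then E [9,10]. Since dp[9][12] = 6, nothing longer is possible.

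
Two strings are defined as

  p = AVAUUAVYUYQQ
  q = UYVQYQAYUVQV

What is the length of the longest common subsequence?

Pick V (p #2, q #3); then A (p #3, q #7); then U (p #5, q #9); then V (p #7, q #10); then Q (p #11, q #11); all 5 characters appear in both, in order, and the DP table's final entry dp[12][12] is also 5, so no common subsequence is longer.

5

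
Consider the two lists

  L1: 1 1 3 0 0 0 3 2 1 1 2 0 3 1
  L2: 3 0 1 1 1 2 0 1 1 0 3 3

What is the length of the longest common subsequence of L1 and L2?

Taking 1 at L1[1]=L2[4], then 1 at L1[2]=L2[5], then 0 at L1[6]=L2[7], then 1 at L1[9]=L2[8], then 1 at L1[10]=L2[9], then 0 at L1[12]=L2[10], then 3 at L1[13]=L2[12] gives a common subsequence of length 7. Since dp[14][12] = 7, nothing longer is possible.

7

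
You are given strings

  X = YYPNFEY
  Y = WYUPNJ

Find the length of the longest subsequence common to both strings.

3

Let dp[i][j] be the LCS length of the first i characters of X and the first j characters of Y. dp[i][j] = dp[i-1][j-1]+1 when the i-th and j-th characters match, else max(dp[i-1][j], dp[i][j-1]).
    ·  W  Y  U  P  N  J
 ·  0  0  0  0  0  0  0
 Y  0  0  1  1  1  1  1
 Y  0  0  1  1  1  1  1
 P  0  0  1  1  2  2  2
 N  0  0  1  1  2  3  3
 F  0  0  1  1  2  3  3
 E  0  0  1  1  2  3  3
 Y  0  0  1  1  2  3  3
dp[7][6] = 3. One LCS (by backtracking along matches): YPN.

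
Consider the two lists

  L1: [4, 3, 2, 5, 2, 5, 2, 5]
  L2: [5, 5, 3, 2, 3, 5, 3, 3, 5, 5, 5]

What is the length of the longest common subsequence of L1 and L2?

Match 3 [2,3], 2 [3,4], 5 [4,9], 5 [6,10], 5 [8,11] — 5 values in the same relative order in both. dp[8][11] = 5 confirms this is the maximum.

5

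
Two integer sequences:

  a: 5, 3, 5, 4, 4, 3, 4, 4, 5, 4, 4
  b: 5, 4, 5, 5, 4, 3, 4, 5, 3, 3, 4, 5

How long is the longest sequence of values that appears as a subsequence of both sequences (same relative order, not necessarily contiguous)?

7

Let dp[i][j] be the LCS length of the first i values of a and the first j values of b. dp[i][j] = dp[i-1][j-1]+1 when the i-th and j-th values match, else max(dp[i-1][j], dp[i][j-1]).
    ·  5  4  5  5  4  3  4  5  3  3  4  5
 ·  0  0  0  0  0  0  0  0  0  0  0  0  0
 5  0  1  1  1  1  1  1  1  1  1  1  1  1
 3  0  1  1  1  1  1  2  2  2  2  2  2  2
 5  0  1  1  2  2  2  2  2  3  3  3  3  3
 4  0  1  2  2  2  3  3  3  3  3  3  4  4
 4  0  1  2  2  2  3  3  4  4  4  4  4  4
 3  0  1  2  2  2  3  4  4  4  5  5  5  5
 4  0  1  2  2  2  3  4  5  5  5  5  6  6
 4  0  1  2  2  2  3  4  5  5  5  5  6  6
 5  0  1  2  3  3  3  4  5  6  6  6  6  7
 4  0  1  2  3  3  4  4  5  6  6  6  7  7
 4  0  1  2  3  3  4  4  5  6  6  6  7  7
dp[11][12] = 7. One LCS (by backtracking along matches): 5, 5, 4, 4, 3, 4, 5.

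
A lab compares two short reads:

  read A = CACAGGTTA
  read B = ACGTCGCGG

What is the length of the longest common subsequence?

4

One common subsequence of length 4: C [1,5], C [3,7], G [5,8], G [6,9]. dp[9][9] = 4 confirms this is the maximum.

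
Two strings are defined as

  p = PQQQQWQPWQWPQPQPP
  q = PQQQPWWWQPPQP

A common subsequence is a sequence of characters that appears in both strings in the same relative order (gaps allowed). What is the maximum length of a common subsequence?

Pick P (p #1, q #1) → Q (p #2, q #2) → Q (p #3, q #3) → Q (p #4, q #4) → W (p #6, q #7) → W (p #9, q #8) → Q (p #10, q #9) → P (p #12, q #10) → P (p #14, q #11) → Q (p #15, q #12) → P (p #17, q #13); all 11 characters appear in both, in order, and the DP table's final entry dp[17][13] is also 11, so no common subsequence is longer.

11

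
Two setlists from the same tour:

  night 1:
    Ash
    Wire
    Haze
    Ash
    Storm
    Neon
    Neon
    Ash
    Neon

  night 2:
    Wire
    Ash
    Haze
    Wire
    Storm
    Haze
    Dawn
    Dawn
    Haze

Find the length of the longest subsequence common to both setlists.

3

One common subsequence of length 3: Ash at night 1[1]=night 2[2], then Wire at night 1[2]=night 2[4], then Haze at night 1[3]=night 2[9], and the DP table's final entry dp[9][9] is also 3, so no common subsequence is longer.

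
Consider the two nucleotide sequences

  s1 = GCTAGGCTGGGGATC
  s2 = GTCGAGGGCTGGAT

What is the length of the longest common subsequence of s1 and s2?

11

Taking G at s1[1]=s2[1], C at s1[2]=s2[3], A at s1[4]=s2[5], G at s1[5]=s2[7], G at s1[6]=s2[8], C at s1[7]=s2[9], T at s1[8]=s2[10], G at s1[11]=s2[11], G at s1[12]=s2[12], A at s1[13]=s2[13], T at s1[14]=s2[14] gives a common subsequence of length 11, and the DP table's final entry dp[15][14] is also 11, so no common subsequence is longer.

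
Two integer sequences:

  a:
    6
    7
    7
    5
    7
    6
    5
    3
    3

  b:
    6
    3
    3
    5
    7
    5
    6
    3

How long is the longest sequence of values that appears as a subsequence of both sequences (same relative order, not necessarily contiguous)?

5

Match 6 at a[1]=b[1], then 7 at a[3]=b[5], then 5 at a[4]=b[6], then 6 at a[6]=b[7], then 3 at a[9]=b[8] — 5 values in the same relative order in both. Since dp[9][8] = 5, nothing longer is possible.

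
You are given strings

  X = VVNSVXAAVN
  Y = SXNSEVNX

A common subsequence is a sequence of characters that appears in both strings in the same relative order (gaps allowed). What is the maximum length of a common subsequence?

One common subsequence of length 4: N [3,3] → S [4,4] → V [5,6] → X [6,8]. The LCS DP gives dp[10][8] = 4, so this is optimal.

4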